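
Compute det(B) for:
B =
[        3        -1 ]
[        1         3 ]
det(B) = 10

For a 2×2 matrix [[a, b], [c, d]], det = a*d - b*c.
det(B) = (3)*(3) - (-1)*(1) = 9 + 1 = 10.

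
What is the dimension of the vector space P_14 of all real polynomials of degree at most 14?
Dimension = 15

A polynomial of degree at most 14 can be written as a₀ + a₁x + a₂x² + … + a_14x^14, with 15 free coefficients a₀, …, a_14.
The set {1, x, x², …, x^14} is a basis: it spans P_14 (every such polynomial is a linear combination of these) and is linearly independent (a polynomial is zero iff all its coefficients are zero).
Therefore dim(P_14) = 14 + 1 = 15.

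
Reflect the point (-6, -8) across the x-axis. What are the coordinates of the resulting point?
(-6, 8)

Reflection across x-axis: (-6, -8) → (-6, 8)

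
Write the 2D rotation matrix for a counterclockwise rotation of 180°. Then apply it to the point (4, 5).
R = [[-1, 0], [0, -1]]; R·(4, 5) = (-4, -5)

Rotation matrix formula: R(θ) = [[cos θ, -sin θ], [sin θ, cos θ]]
For θ = 180°:
cos(180°) = -1
sin(180°) = 0
R = [[-1, 0], [0, -1]]
Apply to (4, 5): [-1·4 + (0)·5, 0·4 + -1·5] = (-4, -5)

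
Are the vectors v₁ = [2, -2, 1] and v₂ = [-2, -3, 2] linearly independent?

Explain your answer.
Yes, linearly independent

Two vectors are linearly dependent iff one is a scalar multiple of the other.
No single scalar k satisfies v₂ = k·v₁ (the ratios of corresponding entries disagree), so v₁ and v₂ are linearly independent.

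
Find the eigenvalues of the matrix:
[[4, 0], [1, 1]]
λ = 1 and λ = 4

Characteristic equation: det(A - λI) = 0
λ² - (trace)λ + (det) = 0
λ² - (5)λ + (4) = 0
λ² - 5λ + 4 = 0
Solving: λ = 1, 4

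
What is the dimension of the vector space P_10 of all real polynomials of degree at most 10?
Dimension = 11

A polynomial of degree at most 10 can be written as a₀ + a₁x + a₂x² + … + a_10x^10, with 11 free coefficients a₀, …, a_10.
The set {1, x, x², …, x^10} is a basis: it spans P_10 (every such polynomial is a linear combination of these) and is linearly independent (a polynomial is zero iff all its coefficients are zero).
Therefore dim(P_10) = 10 + 1 = 11.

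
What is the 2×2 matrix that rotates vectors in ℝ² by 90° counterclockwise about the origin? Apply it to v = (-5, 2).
R = [[0, -1], [1, 0]]; R·v = (-2, -5)

A counterclockwise rotation by angle θ in ℝ² has matrix R(θ) = [[cos θ, -sin θ], [sin θ, cos θ]].
For θ = 90°: cos θ = 0, sin θ = 1.
R(90°) = [[0, -1], [1, 0]].
R·v = [0·-5 + (-1)·2, 1·-5 + 0·2] = (-2, -5).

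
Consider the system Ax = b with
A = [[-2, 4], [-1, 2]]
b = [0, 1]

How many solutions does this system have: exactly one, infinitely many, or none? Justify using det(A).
No solution

det(A) = (-2)*(2) - (4)*(-1) = 0, so A is singular.
The column space of A is span(column 1) = span([-2, -1]).
b = [0, 1] is not a scalar multiple of column 1, so b ∉ column space and the system is inconsistent — no solution.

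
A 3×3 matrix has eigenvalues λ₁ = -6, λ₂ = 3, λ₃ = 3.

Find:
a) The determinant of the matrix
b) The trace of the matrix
det = -54, trace = 0

Two standard eigenvalue identities:
- det(A) equals the product of the eigenvalues (counted with multiplicity).
- trace(A) equals the sum of the eigenvalues.
det(A) = (-6)*(3)*(3) = -54.
trace(A) = -6 + 3 + 3 = 0.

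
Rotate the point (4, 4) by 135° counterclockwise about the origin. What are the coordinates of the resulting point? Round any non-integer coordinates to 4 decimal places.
(-5.6569, 0.0000)

Rotation matrix R(θ) = [[cos θ, -sin θ], [sin θ, cos θ]]; for θ = 135°:
R = [[-√2/2, -√2/2], [√2/2, -√2/2]]
Result: R × [4, 4]ᵀ = [-√2/2·4 + (-√2/2)·4, √2/2·4 + (-√2/2)·4]ᵀ = (-5.6569, 0.0000)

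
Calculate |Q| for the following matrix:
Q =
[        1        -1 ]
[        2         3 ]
det(Q) = 5

For a 2×2 matrix [[a, b], [c, d]], det = a*d - b*c.
det(Q) = (1)*(3) - (-1)*(2) = 3 + 2 = 5.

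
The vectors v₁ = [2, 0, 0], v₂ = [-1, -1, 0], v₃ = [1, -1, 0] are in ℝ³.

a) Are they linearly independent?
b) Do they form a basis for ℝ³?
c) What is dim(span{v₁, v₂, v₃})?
Not independent, not a basis, dim(span) = 2

Check whether v₃ can be written as a linear combination of v₁ and v₂.
v₃ = (1)·v₁ + (1)·v₂ = [1, -1, 0], so the three vectors are linearly dependent.
Thus they do not form a basis for ℝ³, and dim(span{v₁, v₂, v₃}) = 2 (spanned by v₁ and v₂).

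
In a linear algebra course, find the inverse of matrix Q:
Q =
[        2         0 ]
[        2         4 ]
det(Q) = 8
Q⁻¹ =
[      1/2         0 ]
[     -1/4       1/4 ]

For a 2×2 matrix Q = [[a, b], [c, d]] with det(Q) ≠ 0, Q⁻¹ = (1/det(Q)) * [[d, -b], [-c, a]].
det(Q) = (2)*(4) - (0)*(2) = 8 - 0 = 8.
Q⁻¹ = (1/8) * [[4, 0], [-2, 2]].
Dividing each entry by 8 and reducing:
Q⁻¹ =
[      1/2         0 ]
[     -1/4       1/4 ]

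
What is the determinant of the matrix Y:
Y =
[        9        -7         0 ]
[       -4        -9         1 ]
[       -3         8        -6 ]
det(Y) = 603

Expand along row 0 (cofactor expansion): det(Y) = a*(e*i - f*h) - b*(d*i - f*g) + c*(d*h - e*g), where the 3×3 is [[a, b, c], [d, e, f], [g, h, i]].
Minor M_00 = (-9)*(-6) - (1)*(8) = 54 - 8 = 46.
Minor M_01 = (-4)*(-6) - (1)*(-3) = 24 + 3 = 27.
Minor M_02 = (-4)*(8) - (-9)*(-3) = -32 - 27 = -59.
det(Y) = (9)*(46) - (-7)*(27) + (0)*(-59) = 414 + 189 + 0 = 603.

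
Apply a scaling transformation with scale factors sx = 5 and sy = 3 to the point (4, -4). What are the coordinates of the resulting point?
(20, -12)

Scaling matrix:
[[5, 0], [0, 3]]
Result: (4 × 5, -4 × 3) = (20, -12)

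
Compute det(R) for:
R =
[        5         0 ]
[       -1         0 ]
det(R) = 0

For a 2×2 matrix [[a, b], [c, d]], det = a*d - b*c.
det(R) = (5)*(0) - (0)*(-1) = 0 - 0 = 0.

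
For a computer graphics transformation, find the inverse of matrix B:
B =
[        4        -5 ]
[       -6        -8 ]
det(B) = -62
B⁻¹ =
[     4/31     -5/62 ]
[    -3/31     -2/31 ]

For a 2×2 matrix B = [[a, b], [c, d]] with det(B) ≠ 0, B⁻¹ = (1/det(B)) * [[d, -b], [-c, a]].
det(B) = (4)*(-8) - (-5)*(-6) = -32 - 30 = -62.
B⁻¹ = (1/-62) * [[-8, 5], [6, 4]].
Dividing each entry by -62 and reducing:
B⁻¹ =
[     4/31     -5/62 ]
[    -3/31     -2/31 ]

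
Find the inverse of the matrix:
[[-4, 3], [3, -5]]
[[-5/11, -3/11], [-3/11, -4/11]]

For [[a,b],[c,d]], inverse = (1/det)·[[d,-b],[-c,a]]
det = -4·-5 - 3·3 = 11
Inverse = (1/11)·[[-5, -3], [-3, -4]]
        = [[-5/11, -3/11], [-3/11, -4/11]]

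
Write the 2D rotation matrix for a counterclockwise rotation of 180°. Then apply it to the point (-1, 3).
R = [[-1, 0], [0, -1]]; R·(-1, 3) = (1, -3)

Rotation matrix formula: R(θ) = [[cos θ, -sin θ], [sin θ, cos θ]]
For θ = 180°:
cos(180°) = -1
sin(180°) = 0
R = [[-1, 0], [0, -1]]
Apply to (-1, 3): [-1·-1 + (0)·3, 0·-1 + -1·3] = (1, -3)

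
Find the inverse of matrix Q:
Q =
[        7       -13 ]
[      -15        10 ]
det(Q) = -125
Q⁻¹ =
[    -2/25   -13/125 ]
[    -3/25    -7/125 ]

For a 2×2 matrix Q = [[a, b], [c, d]] with det(Q) ≠ 0, Q⁻¹ = (1/det(Q)) * [[d, -b], [-c, a]].
det(Q) = (7)*(10) - (-13)*(-15) = 70 - 195 = -125.
Q⁻¹ = (1/-125) * [[10, 13], [15, 7]].
Dividing each entry by -125 and reducing:
Q⁻¹ =
[    -2/25   -13/125 ]
[    -3/25    -7/125 ]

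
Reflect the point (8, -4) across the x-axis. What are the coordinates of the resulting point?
(8, 4)

Reflection across x-axis: (8, -4) → (8, 4)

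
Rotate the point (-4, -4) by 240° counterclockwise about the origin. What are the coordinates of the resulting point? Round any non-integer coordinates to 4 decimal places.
(-1.4641, 5.4641)

Rotation matrix R(θ) = [[cos θ, -sin θ], [sin θ, cos θ]]; for θ = 240°:
R = [[-1/2, √3/2], [-√3/2, -1/2]]
Result: R × [-4, -4]ᵀ = [-1/2·-4 + (√3/2)·-4, -√3/2·-4 + (-1/2)·-4]ᵀ = (-1.4641, 5.4641)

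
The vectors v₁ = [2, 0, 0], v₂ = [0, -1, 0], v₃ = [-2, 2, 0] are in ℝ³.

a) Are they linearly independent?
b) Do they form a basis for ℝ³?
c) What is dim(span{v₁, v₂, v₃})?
Not independent, not a basis, dim(span) = 2

Check whether v₃ can be written as a linear combination of v₁ and v₂.
v₃ = (-1)·v₁ + (-2)·v₂ = [-2, 2, 0], so the three vectors are linearly dependent.
Thus they do not form a basis for ℝ³, and dim(span{v₁, v₂, v₃}) = 2 (spanned by v₁ and v₂).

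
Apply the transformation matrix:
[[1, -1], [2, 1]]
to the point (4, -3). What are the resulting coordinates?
(7, 5)

Matrix multiplication:
[[1, -1], [2, 1]] × [4, -3]ᵀ
= [1×4 + -1×-3, 2×4 + 1×-3]ᵀ
= [7.0000, 5.0000]ᵀ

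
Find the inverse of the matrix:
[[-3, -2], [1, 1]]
[[-1, -2], [1, 3]]

For [[a,b],[c,d]], inverse = (1/det)·[[d,-b],[-c,a]]
det = -3·1 - -2·1 = -1
Inverse = (1/-1)·[[1, 2], [-1, -3]]
        = [[-1, -2], [1, 3]]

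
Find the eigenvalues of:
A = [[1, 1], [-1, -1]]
λ = 0, 0

Solve det(A - λI) = 0. For a 2×2 matrix this is λ² - (trace)λ + det = 0.
trace(A) = 1 - 1 = 0.
det(A) = (1)*(-1) - (1)*(-1) = -1 + 1 = 0.
Characteristic equation: λ² - (0)λ + (0) = 0.
Discriminant: (0)² - 4*(0) = 0 - 0 = 0.
Roots: λ = (0 ± √0) / 2 = 0, 0.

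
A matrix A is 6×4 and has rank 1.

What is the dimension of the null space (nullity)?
3

The rank-nullity theorem for an m×n matrix states:
rank(A) + nullity(A) = n (the number of columns).
Here n = 4 and rank(A) = 1, so nullity(A) = 4 - 1 = 3.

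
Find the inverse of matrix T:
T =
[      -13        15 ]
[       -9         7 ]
det(T) = 44
T⁻¹ =
[     7/44    -15/44 ]
[     9/44    -13/44 ]

For a 2×2 matrix T = [[a, b], [c, d]] with det(T) ≠ 0, T⁻¹ = (1/det(T)) * [[d, -b], [-c, a]].
det(T) = (-13)*(7) - (15)*(-9) = -91 + 135 = 44.
T⁻¹ = (1/44) * [[7, -15], [9, -13]].
Dividing each entry by 44 and reducing:
T⁻¹ =
[     7/44    -15/44 ]
[     9/44    -13/44 ]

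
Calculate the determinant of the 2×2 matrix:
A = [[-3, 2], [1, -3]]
7

For A = [[a, b], [c, d]], det(A) = a*d - b*c.
det(A) = (-3)*(-3) - (2)*(1) = 9 - 2 = 7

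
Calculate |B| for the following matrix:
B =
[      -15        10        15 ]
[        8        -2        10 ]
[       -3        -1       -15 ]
det(B) = 90

Expand along row 0 (cofactor expansion): det(B) = a*(e*i - f*h) - b*(d*i - f*g) + c*(d*h - e*g), where the 3×3 is [[a, b, c], [d, e, f], [g, h, i]].
Minor M_00 = (-2)*(-15) - (10)*(-1) = 30 + 10 = 40.
Minor M_01 = (8)*(-15) - (10)*(-3) = -120 + 30 = -90.
Minor M_02 = (8)*(-1) - (-2)*(-3) = -8 - 6 = -14.
det(B) = (-15)*(40) - (10)*(-90) + (15)*(-14) = -600 + 900 - 210 = 90.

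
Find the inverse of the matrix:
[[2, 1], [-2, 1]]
[[1/4, -1/4], [1/2, 1/2]]

For [[a,b],[c,d]], inverse = (1/det)·[[d,-b],[-c,a]]
det = 2·1 - 1·-2 = 4
Inverse = (1/4)·[[1, -1], [2, 2]]
        = [[1/4, -1/4], [1/2, 1/2]]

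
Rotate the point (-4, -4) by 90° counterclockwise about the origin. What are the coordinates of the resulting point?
(4, -4)

Rotation matrix R(θ) = [[cos θ, -sin θ], [sin θ, cos θ]]; for θ = 90°:
R = [[0, -1], [1, 0]]
Result: R × [-4, -4]ᵀ = [0·-4 + (-1)·-4, 1·-4 + (0)·-4]ᵀ = (4, -4)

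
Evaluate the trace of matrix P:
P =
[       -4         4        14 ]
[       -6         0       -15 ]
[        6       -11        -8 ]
tr(P) = -4 + 0 - 8 = -12

The trace of a square matrix is the sum of its diagonal entries.
Diagonal entries of P: P[0][0] = -4, P[1][1] = 0, P[2][2] = -8.
tr(P) = -4 + 0 - 8 = -12.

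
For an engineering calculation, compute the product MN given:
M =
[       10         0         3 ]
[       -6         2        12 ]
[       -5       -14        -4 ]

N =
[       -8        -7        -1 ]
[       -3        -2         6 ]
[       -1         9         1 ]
MN =
[      -83       -43        -7 ]
[       30       146        30 ]
[       86        27       -83 ]

Matrix multiplication: (MN)[i][j] = sum over k of M[i][k] * N[k][j].
  (MN)[0][0] = (10)*(-8) + (0)*(-3) + (3)*(-1) = -83
  (MN)[0][1] = (10)*(-7) + (0)*(-2) + (3)*(9) = -43
  (MN)[0][2] = (10)*(-1) + (0)*(6) + (3)*(1) = -7
  (MN)[1][0] = (-6)*(-8) + (2)*(-3) + (12)*(-1) = 30
  (MN)[1][1] = (-6)*(-7) + (2)*(-2) + (12)*(9) = 146
  (MN)[1][2] = (-6)*(-1) + (2)*(6) + (12)*(1) = 30
  (MN)[2][0] = (-5)*(-8) + (-14)*(-3) + (-4)*(-1) = 86
  (MN)[2][1] = (-5)*(-7) + (-14)*(-2) + (-4)*(9) = 27
  (MN)[2][2] = (-5)*(-1) + (-14)*(6) + (-4)*(1) = -83
MN =
[      -83       -43        -7 ]
[       30       146        30 ]
[       86        27       -83 ]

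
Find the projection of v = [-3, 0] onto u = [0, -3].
[0, 0]

The projection of v onto u is proj_u(v) = ((v·u) / (u·u)) · u.
v·u = (-3)*(0) + (0)*(-3) = 0.
u·u = (0)*(0) + (-3)*(-3) = 9.
coefficient = 0 / 9 = 0.
proj_u(v) = 0 · [0, -3] = [0, 0].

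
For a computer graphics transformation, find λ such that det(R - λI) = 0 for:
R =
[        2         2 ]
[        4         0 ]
λ = -2, 4

Solve det(R - λI) = 0. For a 2×2 matrix the characteristic equation is λ² - (trace)λ + det = 0.
trace(R) = a + d = 2 + 0 = 2.
det(R) = a*d - b*c = (2)*(0) - (2)*(4) = 0 - 8 = -8.
Characteristic equation: λ² - (2)λ + (-8) = 0.
Discriminant = (2)² - 4*(-8) = 4 + 32 = 36.
λ = (2 ± √36) / 2 = (2 ± 6) / 2 = -2, 4.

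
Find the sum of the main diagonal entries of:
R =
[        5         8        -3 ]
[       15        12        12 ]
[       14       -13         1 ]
tr(R) = 5 + 12 + 1 = 18

The trace of a square matrix is the sum of its diagonal entries.
Diagonal entries of R: R[0][0] = 5, R[1][1] = 12, R[2][2] = 1.
tr(R) = 5 + 12 + 1 = 18.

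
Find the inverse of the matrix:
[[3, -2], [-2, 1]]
[[-1, -2], [-2, -3]]

For [[a,b],[c,d]], inverse = (1/det)·[[d,-b],[-c,a]]
det = 3·1 - -2·-2 = -1
Inverse = (1/-1)·[[1, 2], [2, 3]]
        = [[-1, -2], [-2, -3]]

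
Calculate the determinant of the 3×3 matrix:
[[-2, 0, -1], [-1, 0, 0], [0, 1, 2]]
1

Expansion along first row:
det = -2·det([[0,0],[1,2]]) - 0·det([[-1,0],[0,2]]) + -1·det([[-1,0],[0,1]])
    = -2·(0·2 - 0·1) - 0·(-1·2 - 0·0) + -1·(-1·1 - 0·0)
    = -2·0 - 0·-2 + -1·-1
    = 0 + 0 + 1 = 1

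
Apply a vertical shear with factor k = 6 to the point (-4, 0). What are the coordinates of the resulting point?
(-4, -24)

Shear matrix for vertical shear with factor k = 6:
[[1, 0], [6, 1]]
Result: (-4, 0) → (-4, -24)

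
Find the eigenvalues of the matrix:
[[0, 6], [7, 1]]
λ = -6 and λ = 7

Characteristic equation: det(A - λI) = 0
λ² - (trace)λ + (det) = 0
λ² - (1)λ + (-42) = 0
λ² - 1λ - 42 = 0
Solving: λ = -6, 7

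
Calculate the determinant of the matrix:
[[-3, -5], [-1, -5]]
10

For a 2×2 matrix [[a, b], [c, d]], det = ad - bc
det = (-3)(-5) - (-5)(-1) = 15 - 5 = 10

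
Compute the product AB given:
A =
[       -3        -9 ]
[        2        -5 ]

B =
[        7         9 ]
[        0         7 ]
AB =
[      -21       -90 ]
[       14       -17 ]

Matrix multiplication: (AB)[i][j] = sum over k of A[i][k] * B[k][j].
  (AB)[0][0] = (-3)*(7) + (-9)*(0) = -21
  (AB)[0][1] = (-3)*(9) + (-9)*(7) = -90
  (AB)[1][0] = (2)*(7) + (-5)*(0) = 14
  (AB)[1][1] = (2)*(9) + (-5)*(7) = -17
AB =
[      -21       -90 ]
[       14       -17 ]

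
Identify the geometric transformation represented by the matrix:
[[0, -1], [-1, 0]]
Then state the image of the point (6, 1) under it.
reflection across the line y = -x; image of (6, 1) is (-1, -6)

This is a symmetric orthogonal matrix with determinant -1, which characterizes a reflection in ℝ².
The matrix [[0, -1], [-1, 0]] represents: reflection across the line y = -x.
Applying it to (6, 1): [0·6 + -1·1, -1·6 + 0·1] = (-1, -6).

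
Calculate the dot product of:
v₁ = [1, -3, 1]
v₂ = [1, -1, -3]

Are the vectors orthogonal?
1, No

The dot product is the sum of products of corresponding components.
v₁·v₂ = (1)*(1) + (-3)*(-1) + (1)*(-3) = 1 + 3 - 3 = 1.
Two vectors are orthogonal iff their dot product is 0; here the dot product is 1, so the vectors are not orthogonal.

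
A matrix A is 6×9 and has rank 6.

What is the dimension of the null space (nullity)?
3

The rank-nullity theorem for an m×n matrix states:
rank(A) + nullity(A) = n (the number of columns).
Here n = 9 and rank(A) = 6, so nullity(A) = 9 - 6 = 3.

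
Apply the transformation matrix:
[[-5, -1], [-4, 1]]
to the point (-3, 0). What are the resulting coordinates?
(15, 12)

Matrix multiplication:
[[-5, -1], [-4, 1]] × [-3, 0]ᵀ
= [-5×-3 + -1×0, -4×-3 + 1×0]ᵀ
= [15.0000, 12.0000]ᵀ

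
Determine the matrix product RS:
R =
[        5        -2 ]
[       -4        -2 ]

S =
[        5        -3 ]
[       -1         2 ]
RS =
[       27       -19 ]
[      -18         8 ]

Matrix multiplication: (RS)[i][j] = sum over k of R[i][k] * S[k][j].
  (RS)[0][0] = (5)*(5) + (-2)*(-1) = 27
  (RS)[0][1] = (5)*(-3) + (-2)*(2) = -19
  (RS)[1][0] = (-4)*(5) + (-2)*(-1) = -18
  (RS)[1][1] = (-4)*(-3) + (-2)*(2) = 8
RS =
[       27       -19 ]
[      -18         8 ]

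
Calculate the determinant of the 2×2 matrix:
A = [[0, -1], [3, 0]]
3

For A = [[a, b], [c, d]], det(A) = a*d - b*c.
det(A) = (0)*(0) - (-1)*(3) = 0 - -3 = 3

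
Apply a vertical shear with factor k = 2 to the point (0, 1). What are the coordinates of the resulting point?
(0, 1)

Shear matrix for vertical shear with factor k = 2:
[[1, 0], [2, 1]]
Result: (0, 1) → (0, 1)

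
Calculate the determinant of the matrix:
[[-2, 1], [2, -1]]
0

For a 2×2 matrix [[a, b], [c, d]], det = ad - bc
det = (-2)(-1) - (1)(2) = 2 - 2 = 0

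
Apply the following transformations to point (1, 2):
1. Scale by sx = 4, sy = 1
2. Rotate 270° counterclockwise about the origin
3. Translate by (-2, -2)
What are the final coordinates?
(0, -6)

Step 1: Scale → (4, 2)
Step 2: Rotate 270° → (2, -4)
Step 3: Translate → (0, -6)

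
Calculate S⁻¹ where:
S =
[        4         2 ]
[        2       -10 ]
det(S) = -44
S⁻¹ =
[     5/22      1/22 ]
[     1/22     -1/11 ]

For a 2×2 matrix S = [[a, b], [c, d]] with det(S) ≠ 0, S⁻¹ = (1/det(S)) * [[d, -b], [-c, a]].
det(S) = (4)*(-10) - (2)*(2) = -40 - 4 = -44.
S⁻¹ = (1/-44) * [[-10, -2], [-2, 4]].
Dividing each entry by -44 and reducing:
S⁻¹ =
[     5/22      1/22 ]
[     1/22     -1/11 ]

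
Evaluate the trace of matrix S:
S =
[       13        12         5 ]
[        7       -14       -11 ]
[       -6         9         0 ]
tr(S) = 13 - 14 + 0 = -1

The trace of a square matrix is the sum of its diagonal entries.
Diagonal entries of S: S[0][0] = 13, S[1][1] = -14, S[2][2] = 0.
tr(S) = 13 - 14 + 0 = -1.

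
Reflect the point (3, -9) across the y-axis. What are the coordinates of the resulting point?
(-3, -9)

Reflection across y-axis: (3, -9) → (-3, -9)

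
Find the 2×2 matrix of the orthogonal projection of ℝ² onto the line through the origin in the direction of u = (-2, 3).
[[4/13, -6/13], [-6/13, 9/13]]

The orthogonal projection onto the line spanned by a nonzero vector u = (a, b) has matrix P = (u uᵀ) / (uᵀ u) = (1/(a² + b²)) · [[a², ab], [ab, b²]].
Here u = (-2, 3), so a² + b² = 4 + 9 = 13.
P = (1/13) · [[4, -6], [-6, 9]] = [[4/13, -6/13], [-6/13, 9/13]].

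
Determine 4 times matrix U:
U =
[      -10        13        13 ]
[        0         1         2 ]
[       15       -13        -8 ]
4U =
[      -40        52        52 ]
[        0         4         8 ]
[       60       -52       -32 ]

Scalar multiplication is elementwise: (4U)[i][j] = 4 * U[i][j].
  (4U)[0][0] = 4 * (-10) = -40
  (4U)[0][1] = 4 * (13) = 52
  (4U)[0][2] = 4 * (13) = 52
  (4U)[1][0] = 4 * (0) = 0
  (4U)[1][1] = 4 * (1) = 4
  (4U)[1][2] = 4 * (2) = 8
  (4U)[2][0] = 4 * (15) = 60
  (4U)[2][1] = 4 * (-13) = -52
  (4U)[2][2] = 4 * (-8) = -32
4U =
[      -40        52        52 ]
[        0         4         8 ]
[       60       -52       -32 ]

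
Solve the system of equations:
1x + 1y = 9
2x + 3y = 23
x = 4, y = 5

Use elimination (row reduction):
Equation 1: 1x + 1y = 9.
Equation 2: 2x + 3y = 23.
Multiply Eq1 by 2 and Eq2 by 1: 2x + 2y = 18;  2x + 3y = 23.
Subtract: (1)y = 5, so y = 5.
Back-substitute into Eq1: 1x + 1*(5) = 9, so x = 4.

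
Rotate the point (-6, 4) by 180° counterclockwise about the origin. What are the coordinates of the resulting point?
(6, -4)

Rotation matrix R(θ) = [[cos θ, -sin θ], [sin θ, cos θ]]; for θ = 180°:
R = [[-1, 0], [0, -1]]
Result: R × [-6, 4]ᵀ = [-1·-6 + (0)·4, 0·-6 + (-1)·4]ᵀ = (6, -4)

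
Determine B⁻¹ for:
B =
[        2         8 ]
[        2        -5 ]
det(B) = -26
B⁻¹ =
[     5/26      4/13 ]
[     1/13     -1/13 ]

For a 2×2 matrix B = [[a, b], [c, d]] with det(B) ≠ 0, B⁻¹ = (1/det(B)) * [[d, -b], [-c, a]].
det(B) = (2)*(-5) - (8)*(2) = -10 - 16 = -26.
B⁻¹ = (1/-26) * [[-5, -8], [-2, 2]].
Dividing each entry by -26 and reducing:
B⁻¹ =
[     5/26      4/13 ]
[     1/13     -1/13 ]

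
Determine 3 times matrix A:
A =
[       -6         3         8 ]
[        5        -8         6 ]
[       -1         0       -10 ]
3A =
[      -18         9        24 ]
[       15       -24        18 ]
[       -3         0       -30 ]

Scalar multiplication is elementwise: (3A)[i][j] = 3 * A[i][j].
  (3A)[0][0] = 3 * (-6) = -18
  (3A)[0][1] = 3 * (3) = 9
  (3A)[0][2] = 3 * (8) = 24
  (3A)[1][0] = 3 * (5) = 15
  (3A)[1][1] = 3 * (-8) = -24
  (3A)[1][2] = 3 * (6) = 18
  (3A)[2][0] = 3 * (-1) = -3
  (3A)[2][1] = 3 * (0) = 0
  (3A)[2][2] = 3 * (-10) = -30
3A =
[      -18         9        24 ]
[       15       -24        18 ]
[       -3         0       -30 ]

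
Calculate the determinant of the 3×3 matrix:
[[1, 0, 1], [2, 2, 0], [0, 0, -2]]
-4

Expansion along first row:
det = 1·det([[2,0],[0,-2]]) - 0·det([[2,0],[0,-2]]) + 1·det([[2,2],[0,0]])
    = 1·(2·-2 - 0·0) - 0·(2·-2 - 0·0) + 1·(2·0 - 2·0)
    = 1·-4 - 0·-4 + 1·0
    = -4 + 0 + 0 = -4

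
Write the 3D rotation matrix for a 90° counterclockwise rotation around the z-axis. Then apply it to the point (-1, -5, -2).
R = [[0, -1, 0], [1, 0, 0], [0, 0, 1]]; R·(-1, -5, -2) = (5, -1, -2)

Rotation matrix for 90° around z-axis:
cos(90°) = 0, sin(90°) = 1
R = [[0, -1, 0], [1, 0, 0], [0, 0, 1]]
Apply to (-1, -5, -2): R·[-1, -5, -2]ᵀ = (5, -1, -2)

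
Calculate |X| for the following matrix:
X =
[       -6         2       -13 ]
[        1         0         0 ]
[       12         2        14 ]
det(X) = -54

Expand along row 0 (cofactor expansion): det(X) = a*(e*i - f*h) - b*(d*i - f*g) + c*(d*h - e*g), where the 3×3 is [[a, b, c], [d, e, f], [g, h, i]].
Minor M_00 = (0)*(14) - (0)*(2) = 0 - 0 = 0.
Minor M_01 = (1)*(14) - (0)*(12) = 14 - 0 = 14.
Minor M_02 = (1)*(2) - (0)*(12) = 2 - 0 = 2.
det(X) = (-6)*(0) - (2)*(14) + (-13)*(2) = 0 - 28 - 26 = -54.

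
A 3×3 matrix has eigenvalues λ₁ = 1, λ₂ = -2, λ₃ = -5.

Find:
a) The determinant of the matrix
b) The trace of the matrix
det = 10, trace = -6

Two standard eigenvalue identities:
- det(A) equals the product of the eigenvalues (counted with multiplicity).
- trace(A) equals the sum of the eigenvalues.
det(A) = (1)*(-2)*(-5) = 10.
trace(A) = 1 - 2 - 5 = -6.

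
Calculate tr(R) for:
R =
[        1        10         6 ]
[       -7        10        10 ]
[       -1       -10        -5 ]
tr(R) = 1 + 10 - 5 = 6

The trace of a square matrix is the sum of its diagonal entries.
Diagonal entries of R: R[0][0] = 1, R[1][1] = 10, R[2][2] = -5.
tr(R) = 1 + 10 - 5 = 6.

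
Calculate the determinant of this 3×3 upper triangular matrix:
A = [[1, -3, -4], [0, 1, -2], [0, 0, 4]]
4

The determinant of a triangular matrix is the product of its diagonal entries (the off-diagonal entries above the diagonal do not affect it).
det(A) = (1) * (1) * (4) = 4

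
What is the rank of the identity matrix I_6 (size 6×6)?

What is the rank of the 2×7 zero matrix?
rank(I_6) = 6, rank(0) = 0

The identity I_6 has 6 columns that are the standard basis vectors e_1, …, e_6. These are linearly independent, so all 6 columns are pivots and rank(I_6) = 6.
The 2×7 zero matrix has every entry zero, so every row is the zero row and there are no pivots; rank(0) = 0.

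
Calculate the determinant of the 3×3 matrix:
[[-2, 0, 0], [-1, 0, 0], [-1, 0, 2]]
0

Expansion along first row:
det = -2·det([[0,0],[0,2]]) - 0·det([[-1,0],[-1,2]]) + 0·det([[-1,0],[-1,0]])
    = -2·(0·2 - 0·0) - 0·(-1·2 - 0·-1) + 0·(-1·0 - 0·-1)
    = -2·0 - 0·-2 + 0·0
    = 0 + 0 + 0 = 0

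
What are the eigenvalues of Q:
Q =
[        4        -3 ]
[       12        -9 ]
λ = -5, 0

Solve det(Q - λI) = 0. For a 2×2 matrix the characteristic equation is λ² - (trace)λ + det = 0.
trace(Q) = a + d = 4 - 9 = -5.
det(Q) = a*d - b*c = (4)*(-9) - (-3)*(12) = -36 + 36 = 0.
Characteristic equation: λ² - (-5)λ + (0) = 0.
Discriminant = (-5)² - 4*(0) = 25 - 0 = 25.
λ = (-5 ± √25) / 2 = (-5 ± 5) / 2 = -5, 0.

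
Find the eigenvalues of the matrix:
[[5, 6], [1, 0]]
λ = -1 and λ = 6

Characteristic equation: det(A - λI) = 0
λ² - (trace)λ + (det) = 0
λ² - (5)λ + (-6) = 0
λ² - 5λ - 6 = 0
Solving: λ = -1, 6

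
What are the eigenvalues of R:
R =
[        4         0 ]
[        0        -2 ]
λ = -2, 4

Solve det(R - λI) = 0. For a 2×2 matrix the characteristic equation is λ² - (trace)λ + det = 0.
trace(R) = a + d = 4 - 2 = 2.
det(R) = a*d - b*c = (4)*(-2) - (0)*(0) = -8 - 0 = -8.
Characteristic equation: λ² - (2)λ + (-8) = 0.
Discriminant = (2)² - 4*(-8) = 4 + 32 = 36.
λ = (2 ± √36) / 2 = (2 ± 6) / 2 = -2, 4.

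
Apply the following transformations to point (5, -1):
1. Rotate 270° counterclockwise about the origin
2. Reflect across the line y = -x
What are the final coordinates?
(5, 1)

Step 1: Rotate 270° → (-1, -5)
Step 2: Reflect across the line y = -x → (5, 1)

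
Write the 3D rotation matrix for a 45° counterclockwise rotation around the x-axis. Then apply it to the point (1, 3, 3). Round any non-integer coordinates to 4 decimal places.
R = [[1, 0, 0], [0, √2/2, -√2/2], [0, √2/2, √2/2]]; R·(1, 3, 3) = (1.0000, 0.0000, 4.2426)

Rotation matrix for 45° around x-axis:
cos(45°) = √2/2, sin(45°) = √2/2
R = [[1, 0, 0], [0, √2/2, -√2/2], [0, √2/2, √2/2]]
Apply to (1, 3, 3): R·[1, 3, 3]ᵀ = (1.0000, 0.0000, 4.2426)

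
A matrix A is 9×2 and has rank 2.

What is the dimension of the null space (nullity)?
0

The rank-nullity theorem for an m×n matrix states:
rank(A) + nullity(A) = n (the number of columns).
Here n = 2 and rank(A) = 2, so nullity(A) = 2 - 2 = 0.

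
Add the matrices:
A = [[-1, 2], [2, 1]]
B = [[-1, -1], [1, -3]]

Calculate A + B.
[[-2, 1], [3, -2]]

Add corresponding elements:
(-1)+(-1)=-2
(2)+(-1)=1
(2)+(1)=3
(1)+(-3)=-2
A + B = [[-2, 1], [3, -2]]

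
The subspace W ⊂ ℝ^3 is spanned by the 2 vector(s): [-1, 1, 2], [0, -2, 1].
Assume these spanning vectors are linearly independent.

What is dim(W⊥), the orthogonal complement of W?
dim(W⊥) = 1

For any subspace W of ℝ^n, dim(W) + dim(W⊥) = n (the whole-space dimension).
Here the given 2 vectors are linearly independent, so dim(W) = 2.
Thus dim(W⊥) = n - dim(W) = 3 - 2 = 1.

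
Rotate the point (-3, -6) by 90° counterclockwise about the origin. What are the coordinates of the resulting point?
(6, -3)

Rotation matrix R(θ) = [[cos θ, -sin θ], [sin θ, cos θ]]; for θ = 90°:
R = [[0, -1], [1, 0]]
Result: R × [-3, -6]ᵀ = [0·-3 + (-1)·-6, 1·-3 + (0)·-6]ᵀ = (6, -3)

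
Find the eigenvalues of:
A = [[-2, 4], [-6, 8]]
λ = 2, 4

Solve det(A - λI) = 0. For a 2×2 matrix this is λ² - (trace)λ + det = 0.
trace(A) = -2 + 8 = 6.
det(A) = (-2)*(8) - (4)*(-6) = -16 + 24 = 8.
Characteristic equation: λ² - (6)λ + (8) = 0.
Discriminant: (6)² - 4*(8) = 36 - 32 = 4.
Roots: λ = (6 ± √4) / 2 = 2, 4.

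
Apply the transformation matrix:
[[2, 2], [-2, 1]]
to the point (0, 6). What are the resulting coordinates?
(12, 6)

Matrix multiplication:
[[2, 2], [-2, 1]] × [0, 6]ᵀ
= [2×0 + 2×6, -2×0 + 1×6]ᵀ
= [12.0000, 6.0000]ᵀ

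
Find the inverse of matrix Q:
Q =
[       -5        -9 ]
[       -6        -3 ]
det(Q) = -39
Q⁻¹ =
[     1/13     -3/13 ]
[    -2/13      5/39 ]

For a 2×2 matrix Q = [[a, b], [c, d]] with det(Q) ≠ 0, Q⁻¹ = (1/det(Q)) * [[d, -b], [-c, a]].
det(Q) = (-5)*(-3) - (-9)*(-6) = 15 - 54 = -39.
Q⁻¹ = (1/-39) * [[-3, 9], [6, -5]].
Dividing each entry by -39 and reducing:
Q⁻¹ =
[     1/13     -3/13 ]
[    -2/13      5/39 ]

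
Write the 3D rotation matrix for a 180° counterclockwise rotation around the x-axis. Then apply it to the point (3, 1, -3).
R = [[1, 0, 0], [0, -1, 0], [0, 0, -1]]; R·(3, 1, -3) = (3, -1, 3)

Rotation matrix for 180° around x-axis:
cos(180°) = -1, sin(180°) = 0
R = [[1, 0, 0], [0, -1, 0], [0, 0, -1]]
Apply to (3, 1, -3): R·[3, 1, -3]ᵀ = (3, -1, 3)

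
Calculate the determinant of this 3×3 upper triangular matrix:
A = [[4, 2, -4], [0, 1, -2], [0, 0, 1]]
4

The determinant of a triangular matrix is the product of its diagonal entries (the off-diagonal entries above the diagonal do not affect it).
det(A) = (4) * (1) * (1) = 4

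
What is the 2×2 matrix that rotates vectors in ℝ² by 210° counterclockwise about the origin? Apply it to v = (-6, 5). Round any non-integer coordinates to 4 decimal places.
R = [[-√3/2, 1/2], [-1/2, -√3/2]]; R·v = (7.6962, -1.3301)

A counterclockwise rotation by angle θ in ℝ² has matrix R(θ) = [[cos θ, -sin θ], [sin θ, cos θ]].
For θ = 210°: cos θ = -√3/2, sin θ = -1/2.
R(210°) = [[-√3/2, 1/2], [-1/2, -√3/2]].
R·v = [-√3/2·-6 + (1/2)·5, -1/2·-6 + -√3/2·5] = (7.6962, -1.3301).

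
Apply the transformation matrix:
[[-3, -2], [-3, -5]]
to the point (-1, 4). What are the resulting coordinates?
(-5, -17)

Matrix multiplication:
[[-3, -2], [-3, -5]] × [-1, 4]ᵀ
= [-3×-1 + -2×4, -3×-1 + -5×4]ᵀ
= [-5.0000, -17.0000]ᵀ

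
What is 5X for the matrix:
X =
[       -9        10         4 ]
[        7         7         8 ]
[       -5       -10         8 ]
5X =
[      -45        50        20 ]
[       35        35        40 ]
[      -25       -50        40 ]

Scalar multiplication is elementwise: (5X)[i][j] = 5 * X[i][j].
  (5X)[0][0] = 5 * (-9) = -45
  (5X)[0][1] = 5 * (10) = 50
  (5X)[0][2] = 5 * (4) = 20
  (5X)[1][0] = 5 * (7) = 35
  (5X)[1][1] = 5 * (7) = 35
  (5X)[1][2] = 5 * (8) = 40
  (5X)[2][0] = 5 * (-5) = -25
  (5X)[2][1] = 5 * (-10) = -50
  (5X)[2][2] = 5 * (8) = 40
5X =
[      -45        50        20 ]
[       35        35        40 ]
[      -25       -50        40 ]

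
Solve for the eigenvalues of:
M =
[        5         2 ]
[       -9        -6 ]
λ = -4, 3

Solve det(M - λI) = 0. For a 2×2 matrix the characteristic equation is λ² - (trace)λ + det = 0.
trace(M) = a + d = 5 - 6 = -1.
det(M) = a*d - b*c = (5)*(-6) - (2)*(-9) = -30 + 18 = -12.
Characteristic equation: λ² - (-1)λ + (-12) = 0.
Discriminant = (-1)² - 4*(-12) = 1 + 48 = 49.
λ = (-1 ± √49) / 2 = (-1 ± 7) / 2 = -4, 3.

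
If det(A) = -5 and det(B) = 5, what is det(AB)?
-25

Use the multiplicative property of determinants: det(AB) = det(A)*det(B).
det(AB) = (-5)*(5) = -25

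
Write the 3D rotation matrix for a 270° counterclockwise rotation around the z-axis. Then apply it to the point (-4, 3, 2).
R = [[0, 1, 0], [-1, 0, 0], [0, 0, 1]]; R·(-4, 3, 2) = (3, 4, 2)

Rotation matrix for 270° around z-axis:
cos(270°) = 0, sin(270°) = -1
R = [[0, 1, 0], [-1, 0, 0], [0, 0, 1]]
Apply to (-4, 3, 2): R·[-4, 3, 2]ᵀ = (3, 4, 2)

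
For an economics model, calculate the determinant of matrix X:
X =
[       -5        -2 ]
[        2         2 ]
det(X) = -6

For a 2×2 matrix [[a, b], [c, d]], det = a*d - b*c.
det(X) = (-5)*(2) - (-2)*(2) = -10 + 4 = -6.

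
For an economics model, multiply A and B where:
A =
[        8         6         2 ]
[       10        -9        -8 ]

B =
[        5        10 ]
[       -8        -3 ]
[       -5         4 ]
AB =
[      -18        70 ]
[      162        95 ]

Matrix multiplication: (AB)[i][j] = sum over k of A[i][k] * B[k][j].
  (AB)[0][0] = (8)*(5) + (6)*(-8) + (2)*(-5) = -18
  (AB)[0][1] = (8)*(10) + (6)*(-3) + (2)*(4) = 70
  (AB)[1][0] = (10)*(5) + (-9)*(-8) + (-8)*(-5) = 162
  (AB)[1][1] = (10)*(10) + (-9)*(-3) + (-8)*(4) = 95
AB =
[      -18        70 ]
[      162        95 ]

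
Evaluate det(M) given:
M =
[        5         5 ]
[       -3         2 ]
det(M) = 25

For a 2×2 matrix [[a, b], [c, d]], det = a*d - b*c.
det(M) = (5)*(2) - (5)*(-3) = 10 + 15 = 25.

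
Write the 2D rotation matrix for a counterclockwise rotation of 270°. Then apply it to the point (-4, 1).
R = [[0, 1], [-1, 0]]; R·(-4, 1) = (1, 4)

Rotation matrix formula: R(θ) = [[cos θ, -sin θ], [sin θ, cos θ]]
For θ = 270°:
cos(270°) = 0
sin(270°) = -1
R = [[0, 1], [-1, 0]]
Apply to (-4, 1): [0·-4 + (1)·1, -1·-4 + 0·1] = (1, 4)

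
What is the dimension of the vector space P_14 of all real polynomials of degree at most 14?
Dimension = 15

A polynomial of degree at most 14 can be written as a₀ + a₁x + a₂x² + … + a_14x^14, with 15 free coefficients a₀, …, a_14.
The set {1, x, x², …, x^14} is a basis: it spans P_14 (every such polynomial is a linear combination of these) and is linearly independent (a polynomial is zero iff all its coefficients are zero).
Therefore dim(P_14) = 14 + 1 = 15.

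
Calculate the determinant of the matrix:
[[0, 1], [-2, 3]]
2

For a 2×2 matrix [[a, b], [c, d]], det = ad - bc
det = (0)(3) - (1)(-2) = 0 - -2 = 2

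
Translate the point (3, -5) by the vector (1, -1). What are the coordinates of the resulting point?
(4, -6)

Translation by (1, -1):
x' = 3 + 1 = 4
y' = -5 + -1 = -6
Homogeneous matrix: [[1, 0, 1], [0, 1, -1], [0, 0, 1]]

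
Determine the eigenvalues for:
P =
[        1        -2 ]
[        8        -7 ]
λ = -3, -3

Solve det(P - λI) = 0. For a 2×2 matrix the characteristic equation is λ² - (trace)λ + det = 0.
trace(P) = a + d = 1 - 7 = -6.
det(P) = a*d - b*c = (1)*(-7) - (-2)*(8) = -7 + 16 = 9.
Characteristic equation: λ² - (-6)λ + (9) = 0.
Discriminant = (-6)² - 4*(9) = 36 - 36 = 0.
λ = (-6 ± √0) / 2 = (-6 ± 0) / 2 = -3, -3.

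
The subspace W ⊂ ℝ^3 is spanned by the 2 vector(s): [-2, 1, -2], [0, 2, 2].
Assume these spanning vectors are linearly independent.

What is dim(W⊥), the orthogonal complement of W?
dim(W⊥) = 1

For any subspace W of ℝ^n, dim(W) + dim(W⊥) = n (the whole-space dimension).
Here the given 2 vectors are linearly independent, so dim(W) = 2.
Thus dim(W⊥) = n - dim(W) = 3 - 2 = 1.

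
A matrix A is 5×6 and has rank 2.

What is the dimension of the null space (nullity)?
4

The rank-nullity theorem for an m×n matrix states:
rank(A) + nullity(A) = n (the number of columns).
Here n = 6 and rank(A) = 2, so nullity(A) = 6 - 2 = 4.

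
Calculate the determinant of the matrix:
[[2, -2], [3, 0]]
6

For a 2×2 matrix [[a, b], [c, d]], det = ad - bc
det = (2)(0) - (-2)(3) = 0 - -6 = 6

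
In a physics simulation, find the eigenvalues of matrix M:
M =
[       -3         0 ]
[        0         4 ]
λ = -3, 4

Solve det(M - λI) = 0. For a 2×2 matrix the characteristic equation is λ² - (trace)λ + det = 0.
trace(M) = a + d = -3 + 4 = 1.
det(M) = a*d - b*c = (-3)*(4) - (0)*(0) = -12 - 0 = -12.
Characteristic equation: λ² - (1)λ + (-12) = 0.
Discriminant = (1)² - 4*(-12) = 1 + 48 = 49.
λ = (1 ± √49) / 2 = (1 ± 7) / 2 = -3, 4.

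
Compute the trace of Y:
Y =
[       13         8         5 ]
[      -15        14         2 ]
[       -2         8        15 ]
tr(Y) = 13 + 14 + 15 = 42

The trace of a square matrix is the sum of its diagonal entries.
Diagonal entries of Y: Y[0][0] = 13, Y[1][1] = 14, Y[2][2] = 15.
tr(Y) = 13 + 14 + 15 = 42.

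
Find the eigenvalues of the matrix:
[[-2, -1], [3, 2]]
λ = -1 and λ = 1

Characteristic equation: det(A - λI) = 0
λ² - (trace)λ + (det) = 0
λ² - (0)λ + (-1) = 0
λ² - 0λ - 1 = 0
Solving: λ = -1, 1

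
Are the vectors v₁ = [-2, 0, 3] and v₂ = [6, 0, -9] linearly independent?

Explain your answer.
No, linearly dependent (v₂ = -3·v₁)

Check whether there is a scalar k with v₂ = k·v₁.
Comparing components, k = -3 satisfies -3·[-2, 0, 3] = [6, 0, -9].
Since v₂ is a scalar multiple of v₁, the two vectors are linearly dependent.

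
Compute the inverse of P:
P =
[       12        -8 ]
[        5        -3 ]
det(P) = 4
P⁻¹ =
[     -3/4         2 ]
[     -5/4         3 ]

For a 2×2 matrix P = [[a, b], [c, d]] with det(P) ≠ 0, P⁻¹ = (1/det(P)) * [[d, -b], [-c, a]].
det(P) = (12)*(-3) - (-8)*(5) = -36 + 40 = 4.
P⁻¹ = (1/4) * [[-3, 8], [-5, 12]].
Dividing each entry by 4 and reducing:
P⁻¹ =
[     -3/4         2 ]
[     -5/4         3 ]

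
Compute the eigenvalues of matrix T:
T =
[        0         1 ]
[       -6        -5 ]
λ = -3, -2

Solve det(T - λI) = 0. For a 2×2 matrix the characteristic equation is λ² - (trace)λ + det = 0.
trace(T) = a + d = 0 - 5 = -5.
det(T) = a*d - b*c = (0)*(-5) - (1)*(-6) = 0 + 6 = 6.
Characteristic equation: λ² - (-5)λ + (6) = 0.
Discriminant = (-5)² - 4*(6) = 25 - 24 = 1.
λ = (-5 ± √1) / 2 = (-5 ± 1) / 2 = -3, -2.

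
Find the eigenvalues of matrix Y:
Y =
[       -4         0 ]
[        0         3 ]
λ = -4, 3

Solve det(Y - λI) = 0. For a 2×2 matrix the characteristic equation is λ² - (trace)λ + det = 0.
trace(Y) = a + d = -4 + 3 = -1.
det(Y) = a*d - b*c = (-4)*(3) - (0)*(0) = -12 - 0 = -12.
Characteristic equation: λ² - (-1)λ + (-12) = 0.
Discriminant = (-1)² - 4*(-12) = 1 + 48 = 49.
λ = (-1 ± √49) / 2 = (-1 ± 7) / 2 = -4, 3.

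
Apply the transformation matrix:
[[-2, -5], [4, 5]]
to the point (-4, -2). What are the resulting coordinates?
(18, -26)

Matrix multiplication:
[[-2, -5], [4, 5]] × [-4, -2]ᵀ
= [-2×-4 + -5×-2, 4×-4 + 5×-2]ᵀ
= [18.0000, -26.0000]ᵀ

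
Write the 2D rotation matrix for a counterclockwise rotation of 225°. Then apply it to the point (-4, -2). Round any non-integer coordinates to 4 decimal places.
R = [[-√2/2, √2/2], [-√2/2, -√2/2]]; R·(-4, -2) = (1.4142, 4.2426)

Rotation matrix formula: R(θ) = [[cos θ, -sin θ], [sin θ, cos θ]]
For θ = 225°:
cos(225°) = -√2/2
sin(225°) = -√2/2
R = [[-√2/2, √2/2], [-√2/2, -√2/2]]
Apply to (-4, -2): [-√2/2·-4 + (√2/2)·-2, -√2/2·-4 + -√2/2·-2] = (1.4142, 4.2426)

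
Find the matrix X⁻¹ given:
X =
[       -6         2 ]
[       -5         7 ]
det(X) = -32
X⁻¹ =
[    -7/32      1/16 ]
[    -5/32      3/16 ]

For a 2×2 matrix X = [[a, b], [c, d]] with det(X) ≠ 0, X⁻¹ = (1/det(X)) * [[d, -b], [-c, a]].
det(X) = (-6)*(7) - (2)*(-5) = -42 + 10 = -32.
X⁻¹ = (1/-32) * [[7, -2], [5, -6]].
Dividing each entry by -32 and reducing:
X⁻¹ =
[    -7/32      1/16 ]
[    -5/32      3/16 ]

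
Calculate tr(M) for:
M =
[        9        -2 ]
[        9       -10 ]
tr(M) = 9 - 10 = -1

The trace of a square matrix is the sum of its diagonal entries.
Diagonal entries of M: M[0][0] = 9, M[1][1] = -10.
tr(M) = 9 - 10 = -1.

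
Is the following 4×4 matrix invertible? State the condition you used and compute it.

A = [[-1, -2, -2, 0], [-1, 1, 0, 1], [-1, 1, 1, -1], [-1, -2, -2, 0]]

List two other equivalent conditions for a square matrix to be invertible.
No, not invertible; det(A) = 0 (two rows are equal, so the rows are linearly dependent). Equivalent conditions (failing for this A): rank(A) < 4; Ax = 0 has non-trivial solutions; 0 is an eigenvalue; the columns are linearly dependent.

To check invertibility, compute det(A).
In this matrix, row 0 and the last row are identical, so one row is a scalar multiple of another and the rows are linearly dependent.
A matrix with linearly dependent rows has det = 0 and is not invertible.
Equivalent failed conditions:
- rank(A) < 4.
- Ax = 0 has non-trivial solutions.
- 0 is an eigenvalue.
- The columns are linearly dependent.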